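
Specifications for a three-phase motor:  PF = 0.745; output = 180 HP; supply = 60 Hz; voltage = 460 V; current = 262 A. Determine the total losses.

P_in = √3·V·I·cosφ = 1.732×460×262×0.745 = 155512 W
P_out = 180×746 = 134280 W
Losses = P_in − P_out = 155512 − 134280 = 21232 W

21200 W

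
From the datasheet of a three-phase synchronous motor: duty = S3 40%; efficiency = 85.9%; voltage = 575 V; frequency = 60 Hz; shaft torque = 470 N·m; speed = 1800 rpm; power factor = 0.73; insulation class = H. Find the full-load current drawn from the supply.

142 A

ω = 2π×1800/60 = 188.5 rad/s; P_out = τω = 470 × 188.5 = 88595 W
P_in = P_out / η = 88595 / 0.859 = 103137 W
I_L = P_in / (√3·V_L·cosφ) = 103137 / (1.732 × 575 × 0.73) = 142 A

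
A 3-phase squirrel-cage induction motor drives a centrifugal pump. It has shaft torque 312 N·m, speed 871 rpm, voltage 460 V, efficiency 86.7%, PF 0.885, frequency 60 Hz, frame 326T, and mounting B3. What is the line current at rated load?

ω = 2π×871/60 = 91.21 rad/s; P_out = τω = 312 × 91.21 = 28458 W
P_in = P_out / η = 28458 / 0.867 = 32824 W
I_L = P_in / (√3·V_L·cosφ) = 32824 / (1.732 × 460 × 0.885) = 46.6 A

46.6 A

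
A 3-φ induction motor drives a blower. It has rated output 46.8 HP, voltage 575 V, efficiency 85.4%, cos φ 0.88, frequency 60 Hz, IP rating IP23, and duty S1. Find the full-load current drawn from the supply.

P_out = 46.8 × 746 = 34913 W
P_in = P_out / η = 34913 / 0.854 = 40882 W
I_L = P_in / (√3·V_L·cosφ) = 40882 / (1.732 × 575 × 0.88) = 46.6 A

46.6 A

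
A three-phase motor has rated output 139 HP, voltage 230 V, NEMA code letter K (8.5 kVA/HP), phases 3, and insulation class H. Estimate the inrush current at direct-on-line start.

S_LR = 8.5 × 139 = 1181.5 kVA
I_LR = S_LR/(√3·V_L) = 1181500/(1.732×230) = 2970 A

2970 A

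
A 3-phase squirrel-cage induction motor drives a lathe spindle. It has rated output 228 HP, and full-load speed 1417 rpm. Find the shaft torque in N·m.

1150 N·m

P_out = 228 × 746 = 170088 W
ω = 2π × 1417/60 = 148.4 rad/s
τ = P_out/ω = 170088/148.4 = 1150 N·m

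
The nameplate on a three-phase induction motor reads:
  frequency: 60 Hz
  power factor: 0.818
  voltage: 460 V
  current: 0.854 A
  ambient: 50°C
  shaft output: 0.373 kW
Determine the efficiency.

P_out = 0.373 kW = 373 W
P_in = √3·V_L·I_L·cosφ = 1.732 × 460 × 0.854 × 0.818 = 557 W
η = P_out / P_in = 373 / 557 = 0.670 = 67.0%

67.0 %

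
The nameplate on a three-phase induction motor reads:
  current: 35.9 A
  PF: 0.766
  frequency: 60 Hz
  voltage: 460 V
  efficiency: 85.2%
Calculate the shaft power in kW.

18.7 kW

P_in = √3·V·I·cosφ = 1.732 × 460 × 35.9 × 0.766 = 21909 W
P_out = η·P_in = 0.852 × 21909 = 18666 W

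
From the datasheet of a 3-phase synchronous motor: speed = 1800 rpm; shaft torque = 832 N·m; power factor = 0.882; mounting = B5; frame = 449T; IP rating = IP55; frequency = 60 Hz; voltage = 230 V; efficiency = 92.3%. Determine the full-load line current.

484 A

ω = 2π×1800/60 = 188.5 rad/s; P_out = τω = 832 × 188.5 = 156832 W
P_in = P_out / η = 156832 / 0.923 = 169915 W
I_L = P_in / (√3·V_L·cosφ) = 169915 / (1.732 × 230 × 0.882) = 484 A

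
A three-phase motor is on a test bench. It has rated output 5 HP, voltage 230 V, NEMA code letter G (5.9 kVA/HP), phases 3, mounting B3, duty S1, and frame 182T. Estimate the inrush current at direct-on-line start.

74.1 A

S_LR = 5.9 × 5 = 29.5 kVA
I_LR = S_LR/(√3·V_L) = 29500/(1.732×230) = 74.1 A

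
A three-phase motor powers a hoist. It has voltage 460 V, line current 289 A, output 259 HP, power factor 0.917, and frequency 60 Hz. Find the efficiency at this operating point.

P_out = 259 × 746 = 193214 W
P_in = √3·V_L·I_L·cosφ = 1.732 × 460 × 289 × 0.917 = 211141 W
η = P_out / P_in = 193214 / 211141 = 0.915 = 91.5%

91.5 %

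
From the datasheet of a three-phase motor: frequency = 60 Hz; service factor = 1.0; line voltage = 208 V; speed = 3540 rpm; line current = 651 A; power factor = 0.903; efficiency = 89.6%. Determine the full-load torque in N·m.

P_in = √3·V·I·cosφ = 1.732 × 208 × 651 × 0.903 = 211778 W
P_out = η·P_in = 0.896 × 211778 = 189753 W
n = 3540 rpm
ω = 2π×3540/60 = 370.7 rad/s
τ = P_out/ω = 189753/370.7 = 512 N·m

512 N·m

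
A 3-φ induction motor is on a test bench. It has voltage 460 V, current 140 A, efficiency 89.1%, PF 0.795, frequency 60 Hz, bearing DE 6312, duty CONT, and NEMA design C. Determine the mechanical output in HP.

106 HP

P_in = √3·V·I·cosφ = 1.732 × 460 × 140 × 0.795 = 88675 W
P_out = η·P_in = 0.891 × 88675 = 79009 W
= 79009/746 = 106 HP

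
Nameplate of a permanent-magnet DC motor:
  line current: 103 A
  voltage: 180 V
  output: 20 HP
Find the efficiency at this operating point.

80.5 %

P_out = 20 × 746 = 14920 W
P_in = V·I = 180 × 103 = 18540 W
η = P_out / P_in = 14920 / 18540 = 0.805 = 80.5%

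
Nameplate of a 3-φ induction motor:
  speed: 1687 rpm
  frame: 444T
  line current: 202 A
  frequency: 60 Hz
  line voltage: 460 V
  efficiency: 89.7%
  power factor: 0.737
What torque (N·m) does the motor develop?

602 N·m

P_in = √3·V·I·cosφ = 1.732 × 460 × 202 × 0.737 = 118611 W
P_out = η·P_in = 0.897 × 118611 = 106394 W
n = 1687 rpm
ω = 2π×1687/60 = 176.7 rad/s
τ = P_out/ω = 106394/176.7 = 602 N·m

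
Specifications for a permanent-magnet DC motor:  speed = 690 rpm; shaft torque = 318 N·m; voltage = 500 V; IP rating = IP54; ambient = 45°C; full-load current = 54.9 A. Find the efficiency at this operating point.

83.7 %

ω = 2π × 690/60 = 72.26 rad/s; P_out = τω = 318 × 72.26 = 22979 W
P_in = V·I = 500 × 54.9 = 27450 W
η = P_out / P_in = 22979 / 27450 = 0.837 = 83.7%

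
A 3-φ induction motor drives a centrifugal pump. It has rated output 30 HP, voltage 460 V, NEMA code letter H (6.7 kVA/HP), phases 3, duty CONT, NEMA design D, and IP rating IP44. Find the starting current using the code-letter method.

S_LR = 6.7 × 30 = 201 kVA
I_LR = S_LR/(√3·V_L) = 201000/(1.732×460) = 252 A

252 A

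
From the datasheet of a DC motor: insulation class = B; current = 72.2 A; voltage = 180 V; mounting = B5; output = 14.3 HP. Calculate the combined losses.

P_in = V·I = 180×72.2 = 12996 W
P_out = 14.3×746 = 10668 W
Losses = P_in − P_out = 12996 − 10668 = 2328 W

2330 W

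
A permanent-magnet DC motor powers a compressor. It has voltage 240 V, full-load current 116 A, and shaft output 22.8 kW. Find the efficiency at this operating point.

P_out = 22.8 kW = 22800 W
P_in = V·I = 240 × 116 = 27840 W
η = P_out / P_in = 22800 / 27840 = 0.819 = 81.9%

81.9 %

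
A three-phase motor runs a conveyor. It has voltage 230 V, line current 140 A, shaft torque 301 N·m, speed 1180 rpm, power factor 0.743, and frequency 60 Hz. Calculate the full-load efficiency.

89.8 %

ω = 2π × 1180/60 = 123.6 rad/s; P_out = τω = 301 × 123.6 = 37204 W
P_in = √3·V_L·I_L·cosφ = 1.732 × 230 × 140 × 0.743 = 41437 W
η = P_out / P_in = 37204 / 41437 = 0.898 = 89.8%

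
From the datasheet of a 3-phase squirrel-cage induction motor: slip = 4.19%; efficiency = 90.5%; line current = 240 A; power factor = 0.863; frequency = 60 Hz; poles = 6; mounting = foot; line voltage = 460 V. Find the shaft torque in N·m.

1240 N·m

P_in = √3·V·I·cosφ = 1.732 × 460 × 240 × 0.863 = 165017 W
P_out = η·P_in = 0.905 × 165017 = 149340 W
n_s = 120×60/6 = 1200 rpm; n = 1200×(1−0.0419) = 1150 rpm
ω = 2π×1150/60 = 120.4 rad/s
τ = P_out/ω = 149340/120.4 = 1240 N·m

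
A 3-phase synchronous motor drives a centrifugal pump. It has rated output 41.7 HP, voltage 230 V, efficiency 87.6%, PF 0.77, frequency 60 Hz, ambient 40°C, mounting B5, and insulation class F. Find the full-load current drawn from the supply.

116 A

P_out = 41.7 × 746 = 31108 W
P_in = P_out / η = 31108 / 0.876 = 35511 W
I_L = P_in / (√3·V_L·cosφ) = 35511 / (1.732 × 230 × 0.77) = 116 A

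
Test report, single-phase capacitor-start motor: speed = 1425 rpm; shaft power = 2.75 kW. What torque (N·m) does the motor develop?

ω = 2π × 1425/60 = 149.2 rad/s
τ = P/ω = 2750/149.2 = 18.4 N·m

18.4 N·m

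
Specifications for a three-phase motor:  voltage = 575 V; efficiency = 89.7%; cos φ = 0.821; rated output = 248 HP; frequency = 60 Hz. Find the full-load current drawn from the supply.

252 A

P_out = 248 × 746 = 185008 W
P_in = P_out / η = 185008 / 0.897 = 206252 W
I_L = P_in / (√3·V_L·cosφ) = 206252 / (1.732 × 575 × 0.821) = 252 A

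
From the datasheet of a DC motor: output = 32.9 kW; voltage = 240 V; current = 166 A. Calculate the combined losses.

P_in = V·I = 240×166 = 39840 W
P_out = 32900 W
Losses = P_in − P_out = 39840 − 32900 = 6940 W

6940 W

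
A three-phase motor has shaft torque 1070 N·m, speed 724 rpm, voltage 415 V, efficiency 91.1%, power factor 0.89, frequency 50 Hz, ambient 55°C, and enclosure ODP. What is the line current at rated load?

139 A

ω = 2π×724/60 = 75.82 rad/s; P_out = τω = 1070 × 75.82 = 81127 W
P_in = P_out / η = 81127 / 0.911 = 89053 W
I_L = P_in / (√3·V_L·cosφ) = 89053 / (1.732 × 415 × 0.89) = 139 A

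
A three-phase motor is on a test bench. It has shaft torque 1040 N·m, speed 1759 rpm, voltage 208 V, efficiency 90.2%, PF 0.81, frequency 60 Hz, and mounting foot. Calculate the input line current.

728 A

ω = 2π×1759/60 = 184.2 rad/s; P_out = τω = 1040 × 184.2 = 191568 W
P_in = P_out / η = 191568 / 0.902 = 212381 W
I_L = P_in / (√3·V_L·cosφ) = 212381 / (1.732 × 208 × 0.81) = 728 A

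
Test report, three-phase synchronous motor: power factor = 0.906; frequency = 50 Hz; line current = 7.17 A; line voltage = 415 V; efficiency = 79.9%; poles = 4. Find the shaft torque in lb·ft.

P_in = √3·V·I·cosφ = 1.732 × 415 × 7.17 × 0.906 = 4669 W
P_out = η·P_in = 0.799 × 4669 = 3731 W
n = n_s = 120×50/4 = 1500 rpm (synchronous)
ω = 2π×1500/60 = 157.1 rad/s
τ = P_out/ω = 3731/157.1 = 23.75 N·m
In lb·ft: 23.75/1.356 = 17.5 lb·ft

17.5 lb·ft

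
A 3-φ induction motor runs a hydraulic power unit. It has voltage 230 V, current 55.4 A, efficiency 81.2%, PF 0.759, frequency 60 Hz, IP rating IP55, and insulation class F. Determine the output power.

13.6 kW

P_in = √3·V·I·cosφ = 1.732 × 230 × 55.4 × 0.759 = 16750 W
P_out = η·P_in = 0.812 × 16750 = 13601 W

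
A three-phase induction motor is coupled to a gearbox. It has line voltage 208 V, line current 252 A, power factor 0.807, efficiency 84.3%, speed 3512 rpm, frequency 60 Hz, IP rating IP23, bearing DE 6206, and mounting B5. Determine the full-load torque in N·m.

P_in = √3·V·I·cosφ = 1.732 × 208 × 252 × 0.807 = 73263 W
P_out = η·P_in = 0.843 × 73263 = 61761 W
n = 3512 rpm
ω = 2π×3512/60 = 367.8 rad/s
τ = P_out/ω = 61761/367.8 = 168 N·m

168 N·m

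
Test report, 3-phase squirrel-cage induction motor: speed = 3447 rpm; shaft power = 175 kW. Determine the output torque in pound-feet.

358 lb·ft

ω = 2π × 3447/60 = 361 rad/s
τ = P/ω = 175000/361 = 484.8 N·m
In lb·ft: 484.8/1.356 = 358 lb·ft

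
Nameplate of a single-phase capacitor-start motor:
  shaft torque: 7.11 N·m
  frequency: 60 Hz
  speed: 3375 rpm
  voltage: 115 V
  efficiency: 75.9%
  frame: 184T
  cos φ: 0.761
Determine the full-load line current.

37.8 A

ω = 2π×3375/60 = 353.4 rad/s; P_out = τω = 7.11 × 353.4 = 2513 W
P_in = P_out / η = 2513 / 0.759 = 3311 W
I = P_in / (V·cosφ) = 3311 / (115 × 0.761) = 37.8 A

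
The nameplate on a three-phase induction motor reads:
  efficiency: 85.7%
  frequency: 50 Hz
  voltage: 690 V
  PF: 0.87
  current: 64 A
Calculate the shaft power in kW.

P_in = √3·V·I·cosφ = 1.732 × 690 × 64 × 0.87 = 66542 W
P_out = η·P_in = 0.857 × 66542 = 57026 W

57 kW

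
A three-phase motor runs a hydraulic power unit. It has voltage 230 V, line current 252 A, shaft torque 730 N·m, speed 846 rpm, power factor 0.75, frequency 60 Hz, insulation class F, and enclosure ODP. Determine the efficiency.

ω = 2π × 846/60 = 88.59 rad/s; P_out = τω = 730 × 88.59 = 64671 W
P_in = √3·V_L·I_L·cosφ = 1.732 × 230 × 252 × 0.75 = 75290 W
η = P_out / P_in = 64671 / 75290 = 0.859 = 85.9%

85.9 %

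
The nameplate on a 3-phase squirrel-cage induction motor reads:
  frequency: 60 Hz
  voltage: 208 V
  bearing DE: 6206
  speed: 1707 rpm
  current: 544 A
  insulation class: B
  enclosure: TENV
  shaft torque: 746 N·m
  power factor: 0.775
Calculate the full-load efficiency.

87.8 %

ω = 2π × 1707/60 = 178.8 rad/s; P_out = τω = 746 × 178.8 = 133385 W
P_in = √3·V_L·I_L·cosφ = 1.732 × 208 × 544 × 0.775 = 151884 W
η = P_out / P_in = 133385 / 151884 = 0.878 = 87.8%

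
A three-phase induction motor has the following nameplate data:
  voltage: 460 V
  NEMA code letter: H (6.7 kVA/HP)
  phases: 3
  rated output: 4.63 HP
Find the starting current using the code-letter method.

S_LR = 6.7 × 4.63 = 31.021 kVA
I_LR = S_LR/(√3·V_L) = 31021/(1.732×460) = 38.9 A

38.9 A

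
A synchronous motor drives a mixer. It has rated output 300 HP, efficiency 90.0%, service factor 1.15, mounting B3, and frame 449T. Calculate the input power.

P_out = 300 × 746 = 223800 W
P_in = P_out/η = 223800/0.9 = 248667 W = 249 kW

249 kW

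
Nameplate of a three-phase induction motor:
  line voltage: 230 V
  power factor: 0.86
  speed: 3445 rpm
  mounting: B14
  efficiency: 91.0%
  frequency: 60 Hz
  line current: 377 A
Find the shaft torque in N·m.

P_in = √3·V·I·cosφ = 1.732 × 230 × 377 × 0.86 = 129156 W
P_out = η·P_in = 0.91 × 129156 = 117532 W
n = 3445 rpm
ω = 2π×3445/60 = 360.8 rad/s
τ = P_out/ω = 117532/360.8 = 326 N·m

326 N·m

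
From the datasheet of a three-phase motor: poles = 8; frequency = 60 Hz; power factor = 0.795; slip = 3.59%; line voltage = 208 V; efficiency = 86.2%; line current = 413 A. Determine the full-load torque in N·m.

1120 N·m

P_in = √3·V·I·cosφ = 1.732 × 208 × 413 × 0.795 = 118285 W
P_out = η·P_in = 0.862 × 118285 = 101962 W
n_s = 120×60/8 = 900 rpm; n = 900×(1−0.0359) = 868 rpm
ω = 2π×868/60 = 90.9 rad/s
τ = P_out/ω = 101962/90.9 = 1120 N·m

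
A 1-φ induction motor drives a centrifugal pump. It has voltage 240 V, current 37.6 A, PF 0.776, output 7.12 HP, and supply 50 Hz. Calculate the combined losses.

1690 W

P_in = V·I·cosφ = 240×37.6×0.776 = 7003 W
P_out = 7.12×746 = 5312 W
Losses = P_in − P_out = 7003 − 5312 = 1691 W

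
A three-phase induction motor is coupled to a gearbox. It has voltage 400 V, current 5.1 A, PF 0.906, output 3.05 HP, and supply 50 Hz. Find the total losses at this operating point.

P_in = √3·V·I·cosφ = 1.732×400×5.1×0.906 = 3201 W
P_out = 3.05×746 = 2275 W
Losses = P_in − P_out = 3201 − 2275 = 926 W

926 W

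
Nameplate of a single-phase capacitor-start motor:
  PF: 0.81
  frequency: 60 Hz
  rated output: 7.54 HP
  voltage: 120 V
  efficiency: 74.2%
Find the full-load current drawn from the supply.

78 A

P_out = 7.54 × 746 = 5625 W
P_in = P_out / η = 5625 / 0.742 = 7581 W
I = P_in / (V·cosφ) = 7581 / (120 × 0.81) = 78 A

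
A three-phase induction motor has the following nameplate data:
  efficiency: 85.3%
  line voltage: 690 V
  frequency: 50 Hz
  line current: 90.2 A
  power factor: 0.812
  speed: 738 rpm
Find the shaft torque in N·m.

P_in = √3·V·I·cosφ = 1.732 × 690 × 90.2 × 0.812 = 87531 W
P_out = η·P_in = 0.853 × 87531 = 74664 W
n = 738 rpm
ω = 2π×738/60 = 77.28 rad/s
τ = P_out/ω = 74664/77.28 = 966 N·m

966 N·m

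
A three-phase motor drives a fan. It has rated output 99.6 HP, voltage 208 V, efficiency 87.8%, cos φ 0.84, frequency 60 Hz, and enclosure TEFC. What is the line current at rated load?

P_out = 99.6 × 746 = 74302 W
P_in = P_out / η = 74302 / 0.878 = 84626 W
I_L = P_in / (√3·V_L·cosφ) = 84626 / (1.732 × 208 × 0.84) = 280 A

280 A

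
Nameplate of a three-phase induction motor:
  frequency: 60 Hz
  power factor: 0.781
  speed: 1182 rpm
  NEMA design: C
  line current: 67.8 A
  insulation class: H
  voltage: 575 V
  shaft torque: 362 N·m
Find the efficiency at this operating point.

85.0 %

ω = 2π × 1182/60 = 123.8 rad/s; P_out = τω = 362 × 123.8 = 44816 W
P_in = √3·V_L·I_L·cosφ = 1.732 × 575 × 67.8 × 0.781 = 52735 W
η = P_out / P_in = 44816 / 52735 = 0.850 = 85.0%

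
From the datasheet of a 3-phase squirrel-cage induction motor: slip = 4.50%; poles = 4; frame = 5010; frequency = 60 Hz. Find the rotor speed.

1719 rpm

n_s = 120f/p = 120×60/4 = 1800 rpm
n = n_s(1 − s) = 1800 × (1 − 0.045) = 1719 rpm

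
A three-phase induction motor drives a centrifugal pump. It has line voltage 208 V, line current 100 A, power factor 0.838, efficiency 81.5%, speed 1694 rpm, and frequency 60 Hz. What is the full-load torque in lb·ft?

102 lb·ft

P_in = √3·V·I·cosφ = 1.732 × 208 × 100 × 0.838 = 30189 W
P_out = η·P_in = 0.815 × 30189 = 24604 W
n = 1694 rpm
ω = 2π×1694/60 = 177.4 rad/s
τ = P_out/ω = 24604/177.4 = 138.7 N·m
In lb·ft: 138.7/1.356 = 102 lb·ft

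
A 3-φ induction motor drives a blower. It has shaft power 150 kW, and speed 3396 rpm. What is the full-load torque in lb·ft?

311 lb·ft

ω = 2π × 3396/60 = 355.6 rad/s
τ = P/ω = 150000/355.6 = 421.8 N·m
In lb·ft: 421.8/1.356 = 311 lb·ft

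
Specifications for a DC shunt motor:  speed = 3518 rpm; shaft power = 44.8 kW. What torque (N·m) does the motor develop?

ω = 2π × 3518/60 = 368.4 rad/s
τ = P/ω = 44800/368.4 = 122 N·m

122 N·m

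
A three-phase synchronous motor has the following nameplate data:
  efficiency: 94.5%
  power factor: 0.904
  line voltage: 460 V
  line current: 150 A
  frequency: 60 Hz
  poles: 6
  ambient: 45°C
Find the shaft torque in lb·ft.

P_in = √3·V·I·cosφ = 1.732 × 460 × 150 × 0.904 = 108035 W
P_out = η·P_in = 0.945 × 108035 = 102093 W
n = n_s = 120×60/6 = 1200 rpm (synchronous)
ω = 2π×1200/60 = 125.7 rad/s
τ = P_out/ω = 102093/125.7 = 812.2 N·m
In lb·ft: 812.2/1.356 = 599 lb·ft

599 lb·ft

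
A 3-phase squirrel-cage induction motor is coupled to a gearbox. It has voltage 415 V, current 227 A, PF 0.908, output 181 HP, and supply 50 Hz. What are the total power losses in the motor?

P_in = √3·V·I·cosφ = 1.732×415×227×0.908 = 148152 W
P_out = 181×746 = 135026 W
Losses = P_in − P_out = 148152 − 135026 = 13126 W

13.1 kW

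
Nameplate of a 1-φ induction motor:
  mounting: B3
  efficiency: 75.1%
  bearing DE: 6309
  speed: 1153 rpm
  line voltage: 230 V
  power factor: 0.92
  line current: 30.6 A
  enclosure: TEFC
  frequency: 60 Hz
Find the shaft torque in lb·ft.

29.7 lb·ft

P_in = V·I·cosφ = 230 × 30.6 × 0.92 = 6475 W
P_out = η·P_in = 0.751 × 6475 = 4863 W
n = 1153 rpm
ω = 2π×1153/60 = 120.7 rad/s
τ = P_out/ω = 4863/120.7 = 40.29 N·m
In lb·ft: 40.29/1.356 = 29.7 lb·ft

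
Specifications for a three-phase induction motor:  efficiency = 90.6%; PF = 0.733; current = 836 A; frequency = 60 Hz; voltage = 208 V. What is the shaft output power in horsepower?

P_in = √3·V·I·cosφ = 1.732 × 208 × 836 × 0.733 = 220761 W
P_out = η·P_in = 0.906 × 220761 = 200009 W
= 200009/746 = 268 HP

268 HP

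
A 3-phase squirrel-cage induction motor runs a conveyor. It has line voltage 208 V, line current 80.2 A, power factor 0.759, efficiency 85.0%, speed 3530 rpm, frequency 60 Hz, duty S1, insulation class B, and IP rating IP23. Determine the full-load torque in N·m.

50.4 N·m

P_in = √3·V·I·cosφ = 1.732 × 208 × 80.2 × 0.759 = 21929 W
P_out = η·P_in = 0.85 × 21929 = 18640 W
n = 3530 rpm
ω = 2π×3530/60 = 369.7 rad/s
τ = P_out/ω = 18640/369.7 = 50.4 N·m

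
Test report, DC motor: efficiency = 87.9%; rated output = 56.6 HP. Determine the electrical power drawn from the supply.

P_out = 56.6 × 746 = 42224 W
P_in = P_out/η = 42224/0.879 = 48036 W = 48 kW

48 kW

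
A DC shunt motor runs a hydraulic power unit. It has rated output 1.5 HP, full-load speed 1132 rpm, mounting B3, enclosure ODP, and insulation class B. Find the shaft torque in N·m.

9.44 N·m

P_out = 1.5 × 746 = 1119 W
ω = 2π × 1132/60 = 118.5 rad/s
τ = P_out/ω = 1119/118.5 = 9.44 N·m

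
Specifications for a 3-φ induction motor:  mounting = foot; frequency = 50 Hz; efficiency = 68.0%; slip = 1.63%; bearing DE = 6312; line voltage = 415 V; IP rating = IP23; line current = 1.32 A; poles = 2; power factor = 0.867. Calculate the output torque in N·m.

P_in = √3·V·I·cosφ = 1.732 × 415 × 1.32 × 0.867 = 823 W
P_out = η·P_in = 0.68 × 823 = 560 W
n_s = 120×50/2 = 3000 rpm; n = 3000×(1−0.0163) = 2951 rpm
ω = 2π×2951/60 = 309 rad/s
τ = P_out/ω = 560/309 = 1.81 N·m

1.81 N·m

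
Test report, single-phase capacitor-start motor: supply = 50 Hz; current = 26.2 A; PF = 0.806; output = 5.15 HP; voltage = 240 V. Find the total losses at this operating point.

P_in = V·I·cosφ = 240×26.2×0.806 = 5068 W
P_out = 5.15×746 = 3842 W
Losses = P_in − P_out = 5068 − 3842 = 1226 W

1230 W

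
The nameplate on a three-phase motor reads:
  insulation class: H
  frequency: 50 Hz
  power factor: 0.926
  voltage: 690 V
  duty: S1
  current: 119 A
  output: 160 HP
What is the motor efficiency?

P_out = 160 × 746 = 119360 W
P_in = √3·V_L·I_L·cosφ = 1.732 × 690 × 119 × 0.926 = 131691 W
η = P_out / P_in = 119360 / 131691 = 0.906 = 90.6%

90.6 %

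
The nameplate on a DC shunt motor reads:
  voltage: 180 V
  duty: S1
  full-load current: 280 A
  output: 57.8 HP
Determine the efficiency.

85.6 %

P_out = 57.8 × 746 = 43119 W
P_in = V·I = 180 × 280 = 50400 W
η = P_out / P_in = 43119 / 50400 = 0.856 = 85.6%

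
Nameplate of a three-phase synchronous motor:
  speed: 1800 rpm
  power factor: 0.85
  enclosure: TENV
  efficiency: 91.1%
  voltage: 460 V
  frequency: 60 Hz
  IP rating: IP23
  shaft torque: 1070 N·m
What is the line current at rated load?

327 A

ω = 2π×1800/60 = 188.5 rad/s; P_out = τω = 1070 × 188.5 = 201695 W
P_in = P_out / η = 201695 / 0.911 = 221400 W
I_L = P_in / (√3·V_L·cosφ) = 221400 / (1.732 × 460 × 0.85) = 327 A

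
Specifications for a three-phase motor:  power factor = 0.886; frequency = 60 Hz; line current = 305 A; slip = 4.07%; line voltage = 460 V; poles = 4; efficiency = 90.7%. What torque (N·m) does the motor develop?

1080 N·m

P_in = √3·V·I·cosφ = 1.732 × 460 × 305 × 0.886 = 215298 W
P_out = η·P_in = 0.907 × 215298 = 195275 W
n_s = 120×60/4 = 1800 rpm; n = 1800×(1−0.0407) = 1727 rpm
ω = 2π×1727/60 = 180.9 rad/s
τ = P_out/ω = 195275/180.9 = 1080 N·m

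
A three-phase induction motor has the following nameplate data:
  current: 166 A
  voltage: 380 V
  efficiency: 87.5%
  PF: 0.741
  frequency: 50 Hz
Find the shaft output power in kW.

70.8 kW

P_in = √3·V·I·cosφ = 1.732 × 380 × 166 × 0.741 = 80958 W
P_out = η·P_in = 0.875 × 80958 = 70838 W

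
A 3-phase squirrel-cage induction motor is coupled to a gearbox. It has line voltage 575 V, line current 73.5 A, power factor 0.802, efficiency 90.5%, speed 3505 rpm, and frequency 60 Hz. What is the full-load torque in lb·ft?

107 lb·ft

P_in = √3·V·I·cosφ = 1.732 × 575 × 73.5 × 0.802 = 58705 W
P_out = η·P_in = 0.905 × 58705 = 53128 W
n = 3505 rpm
ω = 2π×3505/60 = 367 rad/s
τ = P_out/ω = 53128/367 = 144.8 N·m
In lb·ft: 144.8/1.356 = 107 lb·ft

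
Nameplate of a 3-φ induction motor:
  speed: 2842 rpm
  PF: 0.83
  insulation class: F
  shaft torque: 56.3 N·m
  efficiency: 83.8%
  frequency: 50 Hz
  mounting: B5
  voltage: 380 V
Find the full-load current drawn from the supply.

36.6 A

ω = 2π×2842/60 = 297.6 rad/s; P_out = τω = 56.3 × 297.6 = 16755 W
P_in = P_out / η = 16755 / 0.838 = 19994 W
I_L = P_in / (√3·V_L·cosφ) = 19994 / (1.732 × 380 × 0.83) = 36.6 A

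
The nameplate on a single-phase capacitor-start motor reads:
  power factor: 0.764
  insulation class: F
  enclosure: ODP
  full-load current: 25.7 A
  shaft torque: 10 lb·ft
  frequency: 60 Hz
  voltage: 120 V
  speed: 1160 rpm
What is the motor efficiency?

τ = 10 lb·ft × 1.356 = 13.56 N·m
ω = 2π × 1160/60 = 121.5 rad/s; P_out = τω = 13.56 × 121.5 = 1648 W
P_in = V·I·cosφ = 120 × 25.7 × 0.764 = 2356 W
η = P_out / P_in = 1648 / 2356 = 0.699 = 69.9%

69.9 %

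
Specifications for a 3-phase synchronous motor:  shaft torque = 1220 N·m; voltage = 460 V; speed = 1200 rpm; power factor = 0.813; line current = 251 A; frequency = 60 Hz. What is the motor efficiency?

94.3 %

ω = 2π × 1200/60 = 125.7 rad/s; P_out = τω = 1220 × 125.7 = 153354 W
P_in = √3·V_L·I_L·cosφ = 1.732 × 460 × 251 × 0.813 = 162581 W
η = P_out / P_in = 153354 / 162581 = 0.943 = 94.3%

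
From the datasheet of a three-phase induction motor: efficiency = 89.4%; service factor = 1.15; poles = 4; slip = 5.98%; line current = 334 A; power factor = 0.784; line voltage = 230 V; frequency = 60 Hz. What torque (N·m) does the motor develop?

526 N·m

P_in = √3·V·I·cosφ = 1.732 × 230 × 334 × 0.784 = 104313 W
P_out = η·P_in = 0.894 × 104313 = 93256 W
n_s = 120×60/4 = 1800 rpm; n = 1800×(1−0.0598) = 1692 rpm
ω = 2π×1692/60 = 177.2 rad/s
τ = P_out/ω = 93256/177.2 = 526 N·m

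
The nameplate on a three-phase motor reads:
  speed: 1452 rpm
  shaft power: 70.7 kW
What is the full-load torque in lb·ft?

343 lb·ft

ω = 2π × 1452/60 = 152.1 rad/s
τ = P/ω = 70700/152.1 = 464.8 N·m
In lb·ft: 464.8/1.356 = 343 lb·ft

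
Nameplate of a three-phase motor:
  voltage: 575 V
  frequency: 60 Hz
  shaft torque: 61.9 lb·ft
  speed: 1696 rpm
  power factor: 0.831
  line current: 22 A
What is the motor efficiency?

81.9 %

τ = 61.9 lb·ft × 1.356 = 83.94 N·m
ω = 2π × 1696/60 = 177.6 rad/s; P_out = τω = 83.94 × 177.6 = 14908 W
P_in = √3·V_L·I_L·cosφ = 1.732 × 575 × 22 × 0.831 = 18207 W
η = P_out / P_in = 14908 / 18207 = 0.819 = 81.9%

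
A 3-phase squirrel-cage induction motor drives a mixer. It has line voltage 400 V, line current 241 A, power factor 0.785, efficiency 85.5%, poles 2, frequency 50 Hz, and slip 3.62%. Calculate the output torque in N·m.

P_in = √3·V·I·cosφ = 1.732 × 400 × 241 × 0.785 = 131067 W
P_out = η·P_in = 0.855 × 131067 = 112062 W
n_s = 120×50/2 = 3000 rpm; n = 3000×(1−0.0362) = 2891 rpm
ω = 2π×2891/60 = 302.7 rad/s
τ = P_out/ω = 112062/302.7 = 370 N·m

370 N·m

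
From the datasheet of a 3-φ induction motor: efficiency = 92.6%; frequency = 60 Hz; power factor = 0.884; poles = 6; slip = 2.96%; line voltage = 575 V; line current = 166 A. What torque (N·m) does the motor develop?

1110 N·m

P_in = √3·V·I·cosφ = 1.732 × 575 × 166 × 0.884 = 146142 W
P_out = η·P_in = 0.926 × 146142 = 135327 W
n_s = 120×60/6 = 1200 rpm; n = 1200×(1−0.0296) = 1164 rpm
ω = 2π×1164/60 = 121.9 rad/s
τ = P_out/ω = 135327/121.9 = 1110 N·m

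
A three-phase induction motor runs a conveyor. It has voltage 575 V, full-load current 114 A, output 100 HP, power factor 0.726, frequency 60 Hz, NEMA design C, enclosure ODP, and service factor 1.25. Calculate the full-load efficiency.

90.5 %

P_out = 100 × 746 = 74600 W
P_in = √3·V_L·I_L·cosφ = 1.732 × 575 × 114 × 0.726 = 82425 W
η = P_out / P_in = 74600 / 82425 = 0.905 = 90.5%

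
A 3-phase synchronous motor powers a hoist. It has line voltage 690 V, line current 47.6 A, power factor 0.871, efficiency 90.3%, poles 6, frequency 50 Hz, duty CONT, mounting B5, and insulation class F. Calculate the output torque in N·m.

427 N·m

P_in = √3·V·I·cosφ = 1.732 × 690 × 47.6 × 0.871 = 49548 W
P_out = η·P_in = 0.903 × 49548 = 44742 W
n = n_s = 120×50/6 = 1000 rpm (synchronous)
ω = 2π×1000/60 = 104.7 rad/s
τ = P_out/ω = 44742/104.7 = 427 N·m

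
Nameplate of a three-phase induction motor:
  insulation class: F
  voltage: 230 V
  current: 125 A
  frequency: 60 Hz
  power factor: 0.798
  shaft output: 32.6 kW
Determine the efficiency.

82.0 %

P_out = 32.6 kW = 32600 W
P_in = √3·V_L·I_L·cosφ = 1.732 × 230 × 125 × 0.798 = 39736 W
η = P_out / P_in = 32600 / 39736 = 0.820 = 82.0%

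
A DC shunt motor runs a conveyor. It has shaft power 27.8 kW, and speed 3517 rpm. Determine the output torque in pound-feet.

ω = 2π × 3517/60 = 368.3 rad/s
τ = P/ω = 27800/368.3 = 75.48 N·m
In lb·ft: 75.48/1.356 = 55.7 lb·ft

55.7 lb·ft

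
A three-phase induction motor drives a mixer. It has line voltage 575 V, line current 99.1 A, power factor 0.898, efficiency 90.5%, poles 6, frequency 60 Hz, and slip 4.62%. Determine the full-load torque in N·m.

669 N·m

P_in = √3·V·I·cosφ = 1.732 × 575 × 99.1 × 0.898 = 88627 W
P_out = η·P_in = 0.905 × 88627 = 80207 W
n_s = 120×60/6 = 1200 rpm; n = 1200×(1−0.0462) = 1145 rpm
ω = 2π×1145/60 = 119.9 rad/s
τ = P_out/ω = 80207/119.9 = 669 N·m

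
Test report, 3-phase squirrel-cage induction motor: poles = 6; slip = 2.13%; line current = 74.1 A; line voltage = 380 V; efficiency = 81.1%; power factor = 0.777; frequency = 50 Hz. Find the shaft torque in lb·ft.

P_in = √3·V·I·cosφ = 1.732 × 380 × 74.1 × 0.777 = 37894 W
P_out = η·P_in = 0.811 × 37894 = 30732 W
n_s = 120×50/6 = 1000 rpm; n = 1000×(1−0.0213) = 979 rpm
ω = 2π×979/60 = 102.5 rad/s
τ = P_out/ω = 30732/102.5 = 299.8 N·m
In lb·ft: 299.8/1.356 = 221 lb·ft

221 lb·ft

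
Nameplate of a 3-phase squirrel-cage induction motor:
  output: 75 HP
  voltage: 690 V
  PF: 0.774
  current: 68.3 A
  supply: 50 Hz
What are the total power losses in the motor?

7230 W

P_in = √3·V·I·cosφ = 1.732×690×68.3×0.774 = 63177 W
P_out = 75×746 = 55950 W
Losses = P_in − P_out = 63177 − 55950 = 7227 W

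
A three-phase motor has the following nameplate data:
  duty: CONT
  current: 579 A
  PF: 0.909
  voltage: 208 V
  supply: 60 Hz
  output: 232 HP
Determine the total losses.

P_in = √3·V·I·cosφ = 1.732×208×579×0.909 = 189607 W
P_out = 232×746 = 173072 W
Losses = P_in − P_out = 189607 − 173072 = 16535 W

16.5 kW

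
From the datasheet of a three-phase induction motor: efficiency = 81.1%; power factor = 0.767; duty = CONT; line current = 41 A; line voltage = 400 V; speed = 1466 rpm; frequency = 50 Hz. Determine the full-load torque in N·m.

P_in = √3·V·I·cosφ = 1.732 × 400 × 41 × 0.767 = 21786 W
P_out = η·P_in = 0.811 × 21786 = 17668 W
n = 1466 rpm
ω = 2π×1466/60 = 153.5 rad/s
τ = P_out/ω = 17668/153.5 = 115 N·m

115 N·m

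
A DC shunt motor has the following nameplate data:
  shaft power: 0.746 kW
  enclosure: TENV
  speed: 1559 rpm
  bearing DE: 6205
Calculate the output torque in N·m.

4.57 N·m

ω = 2π × 1559/60 = 163.3 rad/s
τ = P/ω = 746/163.3 = 4.57 N·m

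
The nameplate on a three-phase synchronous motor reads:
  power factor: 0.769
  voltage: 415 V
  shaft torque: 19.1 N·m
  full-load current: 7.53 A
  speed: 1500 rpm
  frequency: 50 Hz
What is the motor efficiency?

72.1 %

ω = 2π × 1500/60 = 157.1 rad/s; P_out = τω = 19.1 × 157.1 = 3001 W
P_in = √3·V_L·I_L·cosφ = 1.732 × 415 × 7.53 × 0.769 = 4162 W
η = P_out / P_in = 3001 / 4162 = 0.721 = 72.1%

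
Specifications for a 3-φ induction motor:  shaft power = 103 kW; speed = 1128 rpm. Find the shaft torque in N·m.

872 N·m

ω = 2π × 1128/60 = 118.1 rad/s
τ = P/ω = 103000/118.1 = 872 N·m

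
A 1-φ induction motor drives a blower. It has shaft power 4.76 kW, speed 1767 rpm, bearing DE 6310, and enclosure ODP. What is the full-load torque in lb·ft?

ω = 2π × 1767/60 = 185 rad/s
τ = P/ω = 4760/185 = 25.73 N·m
In lb·ft: 25.73/1.356 = 19 lb·ft

19 lb·ft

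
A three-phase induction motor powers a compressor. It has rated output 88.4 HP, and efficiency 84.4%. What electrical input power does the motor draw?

78.1 kW

P_out = 88.4 × 746 = 65946 W
P_in = P_out/η = 65946/0.844 = 78135 W = 78.1 kW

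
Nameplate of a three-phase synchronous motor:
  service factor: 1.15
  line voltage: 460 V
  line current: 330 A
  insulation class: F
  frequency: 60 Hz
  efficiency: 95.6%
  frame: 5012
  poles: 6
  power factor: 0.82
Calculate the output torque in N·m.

P_in = √3·V·I·cosφ = 1.732 × 460 × 330 × 0.82 = 215592 W
P_out = η·P_in = 0.956 × 215592 = 206106 W
n = n_s = 120×60/6 = 1200 rpm (synchronous)
ω = 2π×1200/60 = 125.7 rad/s
τ = P_out/ω = 206106/125.7 = 1640 N·m

1640 N·m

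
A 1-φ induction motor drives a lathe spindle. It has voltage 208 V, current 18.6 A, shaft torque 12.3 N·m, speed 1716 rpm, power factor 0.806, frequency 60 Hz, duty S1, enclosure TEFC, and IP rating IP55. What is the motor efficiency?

ω = 2π × 1716/60 = 179.7 rad/s; P_out = τω = 12.3 × 179.7 = 2210 W
P_in = V·I·cosφ = 208 × 18.6 × 0.806 = 3118 W
η = P_out / P_in = 2210 / 3118 = 0.709 = 70.9%

70.9 %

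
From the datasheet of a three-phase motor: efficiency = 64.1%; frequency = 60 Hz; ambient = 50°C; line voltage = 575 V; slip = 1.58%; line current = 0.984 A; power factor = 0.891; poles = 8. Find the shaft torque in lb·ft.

P_in = √3·V·I·cosφ = 1.732 × 575 × 0.984 × 0.891 = 873 W
P_out = η·P_in = 0.641 × 873 = 560 W
n_s = 120×60/8 = 900 rpm; n = 900×(1−0.0158) = 886 rpm
ω = 2π×886/60 = 92.78 rad/s
τ = P_out/ω = 560/92.78 = 6.036 N·m
In lb·ft: 6.036/1.356 = 4.45 lb·ft

4.45 lb·ft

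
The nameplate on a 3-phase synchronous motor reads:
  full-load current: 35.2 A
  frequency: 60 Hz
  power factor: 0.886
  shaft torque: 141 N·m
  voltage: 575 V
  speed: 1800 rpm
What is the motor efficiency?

ω = 2π × 1800/60 = 188.5 rad/s; P_out = τω = 141 × 188.5 = 26579 W
P_in = √3·V_L·I_L·cosφ = 1.732 × 575 × 35.2 × 0.886 = 31059 W
η = P_out / P_in = 26579 / 31059 = 0.856 = 85.6%

85.6 %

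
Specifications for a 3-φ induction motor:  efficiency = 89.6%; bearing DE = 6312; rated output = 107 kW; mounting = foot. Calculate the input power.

P_out = 107000 W
P_in = P_out/η = 107000/0.896 = 119420 W = 119 kW

119 kW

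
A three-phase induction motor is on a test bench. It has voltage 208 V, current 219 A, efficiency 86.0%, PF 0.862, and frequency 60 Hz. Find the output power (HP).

78.4 HP

P_in = √3·V·I·cosφ = 1.732 × 208 × 219 × 0.862 = 68008 W
P_out = η·P_in = 0.86 × 68008 = 58487 W
= 58487/746 = 78.4 HP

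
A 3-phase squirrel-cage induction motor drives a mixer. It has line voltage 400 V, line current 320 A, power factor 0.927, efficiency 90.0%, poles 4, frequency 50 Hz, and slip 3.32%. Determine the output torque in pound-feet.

898 lb·ft

P_in = √3·V·I·cosφ = 1.732 × 400 × 320 × 0.927 = 205512 W
P_out = η·P_in = 0.9 × 205512 = 184961 W
n_s = 120×50/4 = 1500 rpm; n = 1500×(1−0.0332) = 1450 rpm
ω = 2π×1450/60 = 151.8 rad/s
τ = P_out/ω = 184961/151.8 = 1218 N·m
In lb·ft: 1218/1.356 = 898 lb·ft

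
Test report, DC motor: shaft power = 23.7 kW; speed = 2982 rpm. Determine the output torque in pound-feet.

ω = 2π × 2982/60 = 312.3 rad/s
τ = P/ω = 23700/312.3 = 75.89 N·m
In lb·ft: 75.89/1.356 = 56 lb·ft

56 lb·ft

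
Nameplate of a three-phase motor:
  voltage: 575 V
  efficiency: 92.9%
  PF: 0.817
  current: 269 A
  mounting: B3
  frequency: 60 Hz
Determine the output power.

203 kW

P_in = √3·V·I·cosφ = 1.732 × 575 × 269 × 0.817 = 218872 W
P_out = η·P_in = 0.929 × 218872 = 203332 W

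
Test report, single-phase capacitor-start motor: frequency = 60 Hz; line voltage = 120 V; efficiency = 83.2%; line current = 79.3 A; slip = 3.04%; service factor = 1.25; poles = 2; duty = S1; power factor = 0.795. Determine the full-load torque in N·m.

17.2 N·m

P_in = V·I·cosφ = 120 × 79.3 × 0.795 = 7565 W
P_out = η·P_in = 0.832 × 7565 = 6294 W
n_s = 120×60/2 = 3600 rpm; n = 3600×(1−0.0304) = 3491 rpm
ω = 2π×3491/60 = 365.6 rad/s
τ = P_out/ω = 6294/365.6 = 17.2 N·m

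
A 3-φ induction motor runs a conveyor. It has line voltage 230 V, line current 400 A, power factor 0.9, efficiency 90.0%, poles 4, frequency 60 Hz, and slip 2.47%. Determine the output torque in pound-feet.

518 lb·ft

P_in = √3·V·I·cosφ = 1.732 × 230 × 400 × 0.9 = 143410 W
P_out = η·P_in = 0.9 × 143410 = 129069 W
n_s = 120×60/4 = 1800 rpm; n = 1800×(1−0.0247) = 1756 rpm
ω = 2π×1756/60 = 183.9 rad/s
τ = P_out/ω = 129069/183.9 = 701.8 N·m
In lb·ft: 701.8/1.356 = 518 lb·ft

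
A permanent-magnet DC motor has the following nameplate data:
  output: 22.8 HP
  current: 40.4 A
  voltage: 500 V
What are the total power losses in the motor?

P_in = V·I = 500×40.4 = 20200 W
P_out = 22.8×746 = 17009 W
Losses = P_in − P_out = 20200 − 17009 = 3191 W

3190 W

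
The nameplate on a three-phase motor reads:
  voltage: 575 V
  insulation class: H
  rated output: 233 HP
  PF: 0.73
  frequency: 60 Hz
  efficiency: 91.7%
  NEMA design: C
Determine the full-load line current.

261 A

P_out = 233 × 746 = 173818 W
P_in = P_out / η = 173818 / 0.917 = 189551 W
I_L = P_in / (√3·V_L·cosφ) = 189551 / (1.732 × 575 × 0.73) = 261 A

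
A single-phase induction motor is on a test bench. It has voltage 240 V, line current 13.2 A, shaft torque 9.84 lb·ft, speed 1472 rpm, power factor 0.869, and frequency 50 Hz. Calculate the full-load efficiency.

74.7 %

τ = 9.84 lb·ft × 1.356 = 13.34 N·m
ω = 2π × 1472/60 = 154.1 rad/s; P_out = τω = 13.34 × 154.1 = 2056 W
P_in = V·I·cosφ = 240 × 13.2 × 0.869 = 2753 W
η = P_out / P_in = 2056 / 2753 = 0.747 = 74.7%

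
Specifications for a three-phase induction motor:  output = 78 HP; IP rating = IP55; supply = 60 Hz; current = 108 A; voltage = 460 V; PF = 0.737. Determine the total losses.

P_in = √3·V·I·cosφ = 1.732×460×108×0.737 = 63416 W
P_out = 78×746 = 58188 W
Losses = P_in − P_out = 63416 − 58188 = 5228 W

5.23 kW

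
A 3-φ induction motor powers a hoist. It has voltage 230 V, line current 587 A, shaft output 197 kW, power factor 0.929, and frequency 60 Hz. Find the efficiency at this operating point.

90.7 %

P_out = 197 kW = 197000 W
P_in = √3·V_L·I_L·cosφ = 1.732 × 230 × 587 × 0.929 = 217235 W
η = P_out / P_in = 197000 / 217235 = 0.907 = 90.7%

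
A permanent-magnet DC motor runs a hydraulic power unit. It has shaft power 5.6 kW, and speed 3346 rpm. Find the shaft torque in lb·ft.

ω = 2π × 3346/60 = 350.4 rad/s
τ = P/ω = 5600/350.4 = 15.98 N·m
In lb·ft: 15.98/1.356 = 11.8 lb·ft

11.8 lb·ft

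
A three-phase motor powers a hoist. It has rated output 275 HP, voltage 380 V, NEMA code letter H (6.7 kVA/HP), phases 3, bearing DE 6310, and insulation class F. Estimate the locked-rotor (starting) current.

S_LR = 6.7 × 275 = 1842.5 kVA
I_LR = S_LR/(√3·V_L) = 1842500/(1.732×380) = 2800 A

2800 A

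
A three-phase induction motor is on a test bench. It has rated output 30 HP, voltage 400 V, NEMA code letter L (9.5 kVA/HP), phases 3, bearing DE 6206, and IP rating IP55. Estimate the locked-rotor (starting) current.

411 A

S_LR = 9.5 × 30 = 285 kVA
I_LR = S_LR/(√3·V_L) = 285000/(1.732×400) = 411 A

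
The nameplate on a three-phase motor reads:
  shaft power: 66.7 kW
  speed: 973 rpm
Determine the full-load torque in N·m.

ω = 2π × 973/60 = 101.9 rad/s
τ = P/ω = 66700/101.9 = 655 N·m

655 N·m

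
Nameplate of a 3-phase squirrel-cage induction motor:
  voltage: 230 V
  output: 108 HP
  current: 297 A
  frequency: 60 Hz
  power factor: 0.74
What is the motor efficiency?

92.0 %

P_out = 108 × 746 = 80568 W
P_in = √3·V_L·I_L·cosφ = 1.732 × 230 × 297 × 0.74 = 87552 W
η = P_out / P_in = 80568 / 87552 = 0.920 = 92.0%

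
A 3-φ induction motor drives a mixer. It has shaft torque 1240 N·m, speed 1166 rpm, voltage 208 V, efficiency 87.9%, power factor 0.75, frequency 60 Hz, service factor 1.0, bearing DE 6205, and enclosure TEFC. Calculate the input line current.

637 A

ω = 2π×1166/60 = 122.1 rad/s; P_out = τω = 1240 × 122.1 = 151404 W
P_in = P_out / η = 151404 / 0.879 = 172246 W
I_L = P_in / (√3·V_L·cosφ) = 172246 / (1.732 × 208 × 0.75) = 637 A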